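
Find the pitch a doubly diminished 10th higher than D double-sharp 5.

F 6

Three letters up from D (plus an octave) reaches F.
A doubly diminished tenth is 13 semitones; 13 semitones up from D##5 gives F6.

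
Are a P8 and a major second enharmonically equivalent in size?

12 semitones (perfect octave) vs 2 semitones (major second): not equal.

No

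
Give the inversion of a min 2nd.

M7

The rule of nine gives the new number: 9 − 2 = 7, so a second becomes a seventh.
And minor becomes major under inversion, so we get a major seventh.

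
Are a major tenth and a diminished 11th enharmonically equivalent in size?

Yes

Both span 16 semitones: a major tenth and a diminished eleventh are the same chromatic distance.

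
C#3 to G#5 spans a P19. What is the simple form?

Take out 2 octaves (14 from the number): 19 − 14 = 5.
Quality carries through unchanged, so the simple form is a perfect fifth.

perfect fifth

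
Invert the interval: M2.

Interval numbers invert to sum to nine: 2 + 7 = 9, so a second inverts to a seventh.
The quality also flips — major becomes minor — giving a minor seventh.

minor seventh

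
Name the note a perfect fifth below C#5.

The fifth takes the letter from C down to F.
Moving 7 semitones down from C#5 (the size of a perfect fifth) reaches F#4.

F#4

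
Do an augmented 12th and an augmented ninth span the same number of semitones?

No

An augmented twelfth is 20 semitones but an augmented ninth is 15 semitones — different sizes.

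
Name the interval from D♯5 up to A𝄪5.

D to A spans five letter names (D-E-F-G-A), so the interval is some kind of fifth.
The perfect fifth is 7 semitones; here we have 8, one semitone wider: augmented.

augmented fifth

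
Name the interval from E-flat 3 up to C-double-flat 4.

d6

E to C spans six letter names (E-F-G-A-B-C): a sixth.
Eb3 to Cbb4 spans 7 semitones — two semitones narrower than the major sixth (9) — giving a diminished sixth.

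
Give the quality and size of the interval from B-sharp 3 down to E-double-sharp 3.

diminished fifth

Descending from B#3 to E##3 is the same interval as ascending E##3 to B#3.
E to B spans five letter names (E-F-G-A-B), so the interval is some kind of fifth.
E##3 to B#3 spans 6 semitones — one semitone narrower than the perfect fifth (7) — giving a diminished fifth.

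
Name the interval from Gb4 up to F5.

G to F spans seven letter names (G-A-B-C-D-E-F): a seventh.
Gb4 to F5 is 11 semitones, matching the major seventh exactly, so the quality is major.

M7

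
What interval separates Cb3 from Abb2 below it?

Descending from Cb3 to Abb2 is the same interval as ascending Abb2 to Cb3.
A to C spans three letter names (A-B-C): a third.
The major third spans 4 semitones, and Abb2 to Cb3 is exactly 4 semitones — so this is a major third.

major 3rd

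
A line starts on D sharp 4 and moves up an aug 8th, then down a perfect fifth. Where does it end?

An augmented octave up from D#4 is D##5.
A perfect fifth down from D##5 is G##4.

G double-sharp 4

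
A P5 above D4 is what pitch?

The fifth takes the letter from D up to A.
A perfect fifth is 7 semitones; 7 semitones up from D4 gives A4.

A4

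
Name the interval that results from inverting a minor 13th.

First reduce the compound minor thirteenth to its simple form, a minor sixth.
Inverted interval numbers add to nine, so a sixth pairs with a third (6 + 3 = 9).
The quality also flips — minor becomes major — giving a major third.

major third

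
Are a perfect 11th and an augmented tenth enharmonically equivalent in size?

Yes

A perfect eleventh spans 17 semitones, and an augmented tenth also spans 17 semitones — they're enharmonic.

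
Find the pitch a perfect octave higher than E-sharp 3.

The letter stays E (same as the start), shifted an octave up.
A perfect octave spans 12 semitones, so from E#3 the target pitch is E#4.

E-sharp 4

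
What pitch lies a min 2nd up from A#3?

B3

Two letter names up from A: B.
A minor second is 1 semitone; 1 semitone up from A#3 gives B3.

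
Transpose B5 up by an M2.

C#6

The second takes the letter from B up to C.
Moving 2 semitones up from B5 (the size of a major second) reaches C#6.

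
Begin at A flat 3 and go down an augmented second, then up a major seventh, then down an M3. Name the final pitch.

D double-flat 4

An augmented second down from Ab3 is Gbb3.
Gbb3 up a major seventh → Fb4 (11 semitones).
A major third down from Fb4 is Dbb4.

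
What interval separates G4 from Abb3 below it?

augmented seventh

Descending from G4 to Abb3 is the same interval as ascending Abb3 to G4.
A to G spans seven letter names (A-B-C-D-E-F-G): a seventh.
The major seventh is 11 semitones; here we have 12, one semitone wider: augmented.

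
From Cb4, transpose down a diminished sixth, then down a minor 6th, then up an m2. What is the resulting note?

Cb4 down a diminished sixth → E3 (7 semitones).
A minor sixth down from E3 is G#2.
A minor second up from G#2 is A2.

A2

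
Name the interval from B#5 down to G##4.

m10

Descending from B#5 to G##4 is the same interval as ascending G##4 to B#5.
G to B spans three letter names (G-A-B), plus an octave, so the interval is some kind of tenth.
A major tenth would be 16 semitones, but G##4 to B#5 is 15 — one semitone narrower, making it a minor tenth.
(Equivalently, a compound minor third: a minor third plus an octave.)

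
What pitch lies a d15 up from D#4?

D6

For a fifteenth the letter name doesn't change: still D, two octaves up.
Moving 23 semitones up from D#4 (the size of a diminished fifteenth) reaches D6.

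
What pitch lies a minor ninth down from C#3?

B#1

Counting two letter names plus an octave down from C lands on B.
Moving 13 semitones down from C#3 (the size of a minor ninth) reaches B#1.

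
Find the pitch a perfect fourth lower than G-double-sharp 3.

D-double-sharp 3

The fourth takes the letter from G down to D.
A perfect fourth is 5 semitones; 5 semitones down from G##3 gives D##3.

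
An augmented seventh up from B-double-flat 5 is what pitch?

A 6

The seventh takes the letter from B up to A.
Moving 12 semitones up from Bbb5 (the size of an augmented seventh) reaches A6.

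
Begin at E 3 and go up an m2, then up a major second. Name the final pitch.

E3 up a minor second → F3 (1 semitone).
Up a major second from F3: G3 (2 semitones up).

G 3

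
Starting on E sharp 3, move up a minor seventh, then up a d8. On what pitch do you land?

Up a minor seventh from E#3: D#4 (10 semitones up).
D#4 up a diminished octave → D5 (11 semitones).

D 5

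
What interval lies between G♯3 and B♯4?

G to B spans three letter names (G-A-B), plus an octave — that makes it a tenth of some quality.
The major tenth spans 16 semitones, and G#3 to B#4 is exactly 16 semitones — so this is a major tenth.
(Equivalently, a compound major third: a major third plus an octave.)

M10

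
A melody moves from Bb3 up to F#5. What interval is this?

A12

B to F spans five letter names (B-C-D-E-F), plus an octave, so the interval is some kind of twelfth.
Bb3 to F#5 spans 20 semitones — one semitone wider than the perfect twelfth (19) — giving an augmented twelfth.
(Equivalently, a compound augmented fifth: an augmented fifth plus an octave.)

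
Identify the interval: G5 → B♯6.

augmented tenth

G to B spans three letter names (G-A-B), plus an octave, so the interval is some kind of tenth.
The major tenth is 16 semitones; here we have 17, one semitone wider: augmented.
(Equivalently, a compound augmented third: an augmented third plus an octave.)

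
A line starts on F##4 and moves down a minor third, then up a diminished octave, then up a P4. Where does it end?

G#5

Down a minor third from F##4: D##4 (3 semitones down).
D##4 up a diminished octave → D#5 (11 semitones).
D#5 up a perfect fourth → G#5 (5 semitones).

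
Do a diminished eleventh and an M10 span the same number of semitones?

Both span 16 semitones: a diminished eleventh and a major tenth are the same chromatic distance.

Yes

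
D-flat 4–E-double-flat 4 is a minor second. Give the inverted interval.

Interval numbers invert to sum to nine: 2 + 7 = 9, so a second inverts to a seventh.
The quality also flips — minor becomes major — giving a major seventh.

M7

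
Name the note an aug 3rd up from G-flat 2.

Three letter names up from G: B.
Moving 5 semitones up from Gb2 (the size of an augmented third) reaches B2.

B 2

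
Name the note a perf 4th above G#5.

Counting four letter names up from G lands on C.
A perfect fourth spans 5 semitones, so from G#5 the target pitch is C#6.

C#6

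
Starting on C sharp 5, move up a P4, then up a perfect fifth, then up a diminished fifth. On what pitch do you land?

A perfect fourth up from C#5 is F#5.
Up a perfect fifth from F#5: C#6 (7 semitones up).
A diminished fifth up from C#6 is G6.

G 6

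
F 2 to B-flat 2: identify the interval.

F to B spans four letter names (F-G-A-B), so the interval is some kind of fourth.
Counting semitones, F2→Bb2 is 5, which is the perfect fourth.

perfect 4th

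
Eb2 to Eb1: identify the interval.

P8

Descending from Eb2 to Eb1 is the same interval as ascending Eb1 to Eb2.
E to E is the same letter name, plus an octave, so the interval is some kind of octave.
Counting semitones, Eb1→Eb2 is 12, which is the perfect octave.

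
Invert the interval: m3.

major sixth

Inverted interval numbers add to nine, so a third pairs with a sixth (3 + 6 = 9).
The quality also flips — minor becomes major — giving a major sixth.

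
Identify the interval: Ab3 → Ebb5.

d12

A to E spans five letter names (A-B-C-D-E), plus an octave: a twelfth.
The perfect twelfth is 19 semitones; here we have 18, one semitone narrower: diminished.
(Equivalently, a compound diminished fifth: a diminished fifth plus an octave.)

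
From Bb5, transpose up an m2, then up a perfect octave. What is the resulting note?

Bb5 up a minor second → Cb6 (1 semitone).
Up a perfect octave from Cb6: Cb7 (12 semitones up).

Cb7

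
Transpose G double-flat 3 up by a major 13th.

E double-flat 5

Six letters up from G (plus an octave) reaches E.
Moving 21 semitones up from Gbb3 (the size of a major thirteenth) reaches Ebb5.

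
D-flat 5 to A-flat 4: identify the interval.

Descending from Db5 to Ab4 is the same interval as ascending Ab4 to Db5.
A to D spans four letter names (A-B-C-D): a fourth.
The perfect fourth spans 5 semitones, and Ab4 to Db5 is exactly 5 semitones — so this is a perfect fourth.

perfect fourth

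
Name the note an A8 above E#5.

An octave keeps the letter name E, an octave up from E.
An augmented octave spans 13 semitones, so from E#5 the target pitch is E##6.

E##6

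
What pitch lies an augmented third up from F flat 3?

Counting three letter names up from F lands on A.
An augmented third is 5 semitones; 5 semitones up from Fb3 gives A3.

A 3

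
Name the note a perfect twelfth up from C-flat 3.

Five letters up from C (plus an octave) reaches G.
A perfect twelfth is 19 semitones; 19 semitones up from Cb3 gives Gb4.

G-flat 4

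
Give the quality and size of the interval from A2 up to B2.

major 2nd

A to B spans two letter names (A-B) — that makes it a second of some quality.
The major second spans 2 semitones, and A2 to B2 is exactly 2 semitones — so this is a major second.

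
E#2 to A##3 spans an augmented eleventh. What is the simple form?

augmented fourth

Subtracting seven from the interval number removes an octave: 11 − 7 = 4.
Quality carries through unchanged, so the simple form is an augmented fourth.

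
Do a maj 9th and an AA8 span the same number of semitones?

Yes

A major ninth spans 14 semitones, and a doubly augmented octave also spans 14 semitones — they're enharmonic.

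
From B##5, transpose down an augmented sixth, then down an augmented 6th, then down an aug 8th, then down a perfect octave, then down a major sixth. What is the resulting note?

Abb1

B##5 down an augmented sixth → D#5 (10 semitones).
D#5 down an augmented sixth → F4 (10 semitones).
Down an augmented octave from F4: Fb3 (13 semitones down).
A perfect octave down from Fb3 is Fb2.
A major sixth down from Fb2 is Abb1.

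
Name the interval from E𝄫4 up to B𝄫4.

P5

E to B spans five letter names (E-F-G-A-B) — that makes it a fifth of some quality.
Ebb4 to Bbb4 is 7 semitones, matching the perfect fifth exactly, so the quality is perfect.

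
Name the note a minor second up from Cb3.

Dbb3

Two letter names up from C: D.
A minor second is 1 semitone; 1 semitone up from Cb3 gives Dbb3.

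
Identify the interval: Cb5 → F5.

augmented fourth

C to F spans four letter names (C-D-E-F), so the interval is some kind of fourth.
A perfect fourth would be 5 semitones; Cb5 to F5 is 6, one semitone wider, so the interval is augmented.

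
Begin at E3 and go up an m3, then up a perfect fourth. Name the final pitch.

C4

E3 up a minor third → G3 (3 semitones).
Up a perfect fourth from G3: C4 (5 semitones up).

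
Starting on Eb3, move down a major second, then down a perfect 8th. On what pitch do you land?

Down a major second from Eb3: Db3 (2 semitones down).
Down a perfect octave from Db3: Db2 (12 semitones down).

Db2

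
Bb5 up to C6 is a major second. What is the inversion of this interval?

Inverted interval numbers add to nine, so a second pairs with a seventh (2 + 7 = 9).
And major becomes minor under inversion, so we get a minor seventh.

minor seventh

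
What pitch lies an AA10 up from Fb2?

Three letters up from F (plus an octave) reaches A.
A doubly augmented tenth spans 18 semitones, so from Fb2 the target pitch is A#3.

A#3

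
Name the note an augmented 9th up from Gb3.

A4

The ninth's letter: G up two letter names plus an octave → A.
Moving 15 semitones up from Gb3 (the size of an augmented ninth) reaches A4.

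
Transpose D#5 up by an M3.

Three letter names up from D: F.
A major third spans 4 semitones, so from D#5 the target pitch is F##5.

F##5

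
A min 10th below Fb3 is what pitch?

Counting three letter names plus an octave down from F lands on D.
Moving 15 semitones down from Fb3 (the size of a minor tenth) reaches Db2.

Db2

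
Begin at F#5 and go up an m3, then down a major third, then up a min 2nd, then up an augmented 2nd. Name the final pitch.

F#5 up a minor third → A5 (3 semitones).
Down a major third from A5: F5 (4 semitones down).
A minor second up from F5 is Gb5.
Up an augmented second from Gb5: A5 (3 semitones up).

A5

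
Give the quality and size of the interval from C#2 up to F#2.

perfect 4th

C to F spans four letter names (C-D-E-F): a fourth.
C#2 to F#2 is 5 semitones, matching the perfect fourth exactly, so the quality is perfect.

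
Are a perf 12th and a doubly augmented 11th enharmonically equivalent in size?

Yes

A perfect twelfth = 19 semitones = a doubly augmented eleventh; enharmonically equal.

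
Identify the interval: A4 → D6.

A to D spans four letter names (A-B-C-D), plus an octave, so the interval is some kind of eleventh.
The perfect eleventh spans 17 semitones, and A4 to D6 is exactly 17 semitones — so this is a perfect eleventh.
(Equivalently, a compound perfect fourth: a perfect fourth plus an octave.)

perfect 11th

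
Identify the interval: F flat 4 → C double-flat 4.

augmented fourth

Descending from Fb4 to Cbb4 is the same interval as ascending Cbb4 to Fb4.
C to F spans four letter names (C-D-E-F): a fourth.
The perfect fourth is 5 semitones; here we have 6, one semitone wider: augmented.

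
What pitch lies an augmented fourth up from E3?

A#3

Four letter names up from E: A.
An augmented fourth is 6 semitones; 6 semitones up from E3 gives A#3.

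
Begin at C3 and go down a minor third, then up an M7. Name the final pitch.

G#3

Down a minor third from C3: A2 (3 semitones down).
A major seventh up from A2 is G#3.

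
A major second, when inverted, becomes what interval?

minor 7th

Inverted interval numbers add to nine, so a second pairs with a seventh (2 + 7 = 9).
The quality also flips — major becomes minor — giving a minor seventh.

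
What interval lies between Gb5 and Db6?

perfect 5th

G to D spans five letter names (G-A-B-C-D) — that makes it a fifth of some quality.
Counting semitones, Gb5→Db6 is 7, which is the perfect fifth.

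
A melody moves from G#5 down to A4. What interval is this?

major 7th

Descending from G#5 to A4 is the same interval as ascending A4 to G#5.
A to G spans seven letter names (A-B-C-D-E-F-G), so the interval is some kind of seventh.
A4 to G#5 is 11 semitones, matching the major seventh exactly, so the quality is major.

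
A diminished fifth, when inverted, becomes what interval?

Inverted interval numbers add to nine, so a fifth pairs with a fourth (5 + 4 = 9).
And diminished becomes augmented under inversion, so we get an augmented fourth.

augmented fourth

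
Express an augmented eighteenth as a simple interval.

augmented 4th

Take out 2 octaves (14 from the number): 18 − 14 = 4.
So an augmented eighteenth is 2 octaves plus an augmented fourth. The quality is unchanged.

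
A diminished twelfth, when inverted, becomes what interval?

augmented 4th

First reduce the compound diminished twelfth to its simple form, a diminished fifth.
Inverted interval numbers add to nine, so a fifth pairs with a fourth (5 + 4 = 9).
Quality inverts too: diminished becomes augmented. That makes the inversion an augmented fourth.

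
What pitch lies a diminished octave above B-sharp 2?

B 3

For an octave the letter name doesn't change: still B, an octave up.
Moving 11 semitones up from B#2 (the size of a diminished octave) reaches B3.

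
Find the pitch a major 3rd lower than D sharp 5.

B 4

Counting three letter names down from D lands on B.
Moving 4 semitones down from D#5 (the size of a major third) reaches B4.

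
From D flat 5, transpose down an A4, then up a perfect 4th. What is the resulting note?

Db5 down an augmented fourth → Abb4 (6 semitones).
Up a perfect fourth from Abb4: Dbb5 (5 semitones up).

D double-flat 5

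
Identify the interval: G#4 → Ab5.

diminished 9th

G to A spans two letter names (G-A), plus an octave, so the interval is some kind of ninth.
The major ninth is 14 semitones; here we have 12, two semitones narrower: diminished.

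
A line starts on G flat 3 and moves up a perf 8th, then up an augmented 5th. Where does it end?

D 5

A perfect octave up from Gb3 is Gb4.
Up an augmented fifth from Gb4: D5 (8 semitones up).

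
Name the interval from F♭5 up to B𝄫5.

F to B spans four letter names (F-G-A-B) — that makes it a fourth of some quality.
Counting semitones, Fb5→Bbb5 is 5, which is the perfect fourth.

perfect 4th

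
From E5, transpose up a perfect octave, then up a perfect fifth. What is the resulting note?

B6

Up a perfect octave from E5: E6 (12 semitones up).
Up a perfect fifth from E6: B6 (7 semitones up).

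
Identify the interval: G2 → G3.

G to G is the same letter name, plus an octave, so the interval is some kind of octave.
The perfect octave spans 12 semitones, and G2 to G3 is exactly 12 semitones — so this is a perfect octave.

perfect octave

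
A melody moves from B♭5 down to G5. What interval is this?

minor third

Descending from Bb5 to G5 is the same interval as ascending G5 to Bb5.
G to B spans three letter names (G-A-B), so the interval is some kind of third.
G5 to Bb5 is 3 semitones, a half step short of the major third (4), so this is minor.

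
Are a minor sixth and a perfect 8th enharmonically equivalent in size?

No

A minor sixth is 8 semitones but a perfect octave is 12 semitones — different sizes.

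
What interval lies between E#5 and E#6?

perfect 8th

E to E is the same letter name, plus an octave: an octave.
E#5 to E#6 is 12 semitones, matching the perfect octave exactly, so the quality is perfect.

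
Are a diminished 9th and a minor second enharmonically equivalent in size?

A diminished ninth spans 12 semitones; a minor second spans 1 semitone. They differ by 11.

No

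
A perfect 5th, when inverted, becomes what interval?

Interval numbers invert to sum to nine: 5 + 4 = 9, so a fifth inverts to a fourth.
The quality also flips — perfect stays perfect — giving a perfect fourth.

P4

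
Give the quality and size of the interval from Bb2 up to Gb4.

minor 13th

B to G spans six letter names (B-C-D-E-F-G), plus an octave, so the interval is some kind of thirteenth.
At 20 semitones, Bb2→Gb4 falls one short of a major thirteenth: minor.
(Equivalently, a compound minor sixth: a minor sixth plus an octave.)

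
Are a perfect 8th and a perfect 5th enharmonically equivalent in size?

No

A perfect octave is 12 semitones but a perfect fifth is 7 semitones — different sizes.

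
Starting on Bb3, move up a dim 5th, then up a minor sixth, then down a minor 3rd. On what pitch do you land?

Bbb4

Up a diminished fifth from Bb3: Fb4 (6 semitones up).
Fb4 up a minor sixth → Dbb5 (8 semitones).
Dbb5 down a minor third → Bbb4 (3 semitones).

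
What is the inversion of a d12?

A4

First reduce the compound diminished twelfth to its simple form, a diminished fifth.
The rule of nine gives the new number: 9 − 5 = 4, so a fifth becomes a fourth.
The quality also flips — diminished becomes augmented — giving an augmented fourth.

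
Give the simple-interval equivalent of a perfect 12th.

Take out an octave (7 from the number): 12 − 7 = 5.
That makes a perfect twelfth a compound perfect fifth — an octave plus a perfect fifth.

perfect fifth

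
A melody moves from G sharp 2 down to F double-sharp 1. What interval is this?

Descending from G#2 to F##1 is the same interval as ascending F##1 to G#2.
F to G spans two letter names (F-G), plus an octave: a ninth.
A major ninth would be 14 semitones, but F##1 to G#2 is 13 — one semitone narrower, making it a minor ninth.
(Equivalently, a compound minor second: a minor second plus an octave.)

m9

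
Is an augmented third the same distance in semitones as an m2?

No

5 semitones (augmented third) vs 1 semitone (minor second): not equal.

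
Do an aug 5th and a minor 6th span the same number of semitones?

An augmented fifth spans 8 semitones, and a minor sixth also spans 8 semitones — they're enharmonic.

Yes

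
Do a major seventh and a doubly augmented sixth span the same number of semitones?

Yes

Both span 11 semitones: a major seventh and a doubly augmented sixth are the same chromatic distance.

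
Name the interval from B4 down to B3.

perfect octave

Descending from B4 to B3 is the same interval as ascending B3 to B4.
B to B is the same letter name, plus an octave — that makes it an octave of some quality.
Counting semitones, B3→B4 is 12, which is the perfect octave.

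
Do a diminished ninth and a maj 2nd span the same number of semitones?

A diminished ninth spans 12 semitones; a major second spans 2 semitones. They differ by 10.

No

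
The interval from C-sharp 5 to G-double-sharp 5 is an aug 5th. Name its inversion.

diminished fourth

The rule of nine gives the new number: 9 − 5 = 4, so a fifth becomes a fourth.
And augmented becomes diminished under inversion, so we get a diminished fourth.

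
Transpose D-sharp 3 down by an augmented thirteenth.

The thirteenth's letter: D down six letter names plus an octave → F.
Moving 22 semitones down from D#3 (the size of an augmented thirteenth) reaches F1.

F 1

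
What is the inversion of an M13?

First reduce the compound major thirteenth to its simple form, a major sixth.
Interval numbers invert to sum to nine: 6 + 3 = 9, so a sixth inverts to a third.
And major becomes minor under inversion, so we get a minor third.

m3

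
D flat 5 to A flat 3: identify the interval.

P11

Descending from Db5 to Ab3 is the same interval as ascending Ab3 to Db5.
A to D spans four letter names (A-B-C-D), plus an octave — that makes it an eleventh of some quality.
Counting semitones, Ab3→Db5 is 17, which is the perfect eleventh.
(Equivalently, a compound perfect fourth: a perfect fourth plus an octave.)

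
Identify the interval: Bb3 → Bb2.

P8

Descending from Bb3 to Bb2 is the same interval as ascending Bb2 to Bb3.
B to B is the same letter name, plus an octave, so the interval is some kind of octave.
Counting semitones, Bb2→Bb3 is 12, which is the perfect octave.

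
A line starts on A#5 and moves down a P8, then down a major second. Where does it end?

G#4

A perfect octave down from A#5 is A#4.
Down a major second from A#4: G#4 (2 semitones down).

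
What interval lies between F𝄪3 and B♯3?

perfect fourth

F to B spans four letter names (F-G-A-B): a fourth.
Counting semitones, F##3→B#3 is 5, which is the perfect fourth.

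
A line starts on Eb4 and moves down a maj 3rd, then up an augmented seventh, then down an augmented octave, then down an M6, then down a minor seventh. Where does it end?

Eb2

Eb4 down a major third → Cb4 (4 semitones).
Cb4 up an augmented seventh → B4 (12 semitones).
Down an augmented octave from B4: Bb3 (13 semitones down).
Bb3 down a major sixth → Db3 (9 semitones).
Db3 down a minor seventh → Eb2 (10 semitones).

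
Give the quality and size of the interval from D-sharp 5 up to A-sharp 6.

P12

D to A spans five letter names (D-E-F-G-A), plus an octave — that makes it a twelfth of some quality.
The perfect twelfth spans 19 semitones, and D#5 to A#6 is exactly 19 semitones — so this is a perfect twelfth.
(Equivalently, a compound perfect fifth: a perfect fifth plus an octave.)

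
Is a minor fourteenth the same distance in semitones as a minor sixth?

22 semitones (minor fourteenth) vs 8 semitones (minor sixth): not equal.

No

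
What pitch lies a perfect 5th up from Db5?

Five letter names up from D: A.
A perfect fifth is 7 semitones; 7 semitones up from Db5 gives Ab5.

Ab5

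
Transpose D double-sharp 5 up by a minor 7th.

C double-sharp 6

Seven letter names up from D: C.
A minor seventh is 10 semitones; 10 semitones up from D##5 gives C##6.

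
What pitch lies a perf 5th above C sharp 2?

The fifth takes the letter from C up to G.
A perfect fifth is 7 semitones; 7 semitones up from C#2 gives G#2.

G sharp 2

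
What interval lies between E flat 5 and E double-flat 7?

d15

E to E is the same letter name, plus 2 octaves: a fifteenth.
Eb5 to Ebb7 spans 23 semitones — one semitone narrower than the perfect fifteenth (24) — giving a diminished fifteenth.
(Equivalently, a compound diminished octave: a diminished octave plus an octave.)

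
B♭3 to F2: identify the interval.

perfect eleventh

Descending from Bb3 to F2 is the same interval as ascending F2 to Bb3.
F to B spans four letter names (F-G-A-B), plus an octave — that makes it an eleventh of some quality.
Counting semitones, F2→Bb3 is 17, which is the perfect eleventh.
(Equivalently, a compound perfect fourth: a perfect fourth plus an octave.)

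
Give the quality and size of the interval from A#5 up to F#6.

minor sixth

A to F spans six letter names (A-B-C-D-E-F), so the interval is some kind of sixth.
A#5 to F#6 is 8 semitones, a half step short of the major sixth (9), so this is minor.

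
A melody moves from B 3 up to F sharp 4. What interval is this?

perfect fifth

B to F spans five letter names (B-C-D-E-F): a fifth.
Counting semitones, B3→F#4 is 7, which is the perfect fifth.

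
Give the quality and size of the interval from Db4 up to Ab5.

D to A spans five letter names (D-E-F-G-A), plus an octave, so the interval is some kind of twelfth.
Counting semitones, Db4→Ab5 is 19, which is the perfect twelfth.
(Equivalently, a compound perfect fifth: a perfect fifth plus an octave.)

P12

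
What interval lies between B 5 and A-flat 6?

diminished seventh

B to A spans seven letter names (B-C-D-E-F-G-A), so the interval is some kind of seventh.
B5 to Ab6 spans 9 semitones — two semitones narrower than the major seventh (11) — giving a diminished seventh.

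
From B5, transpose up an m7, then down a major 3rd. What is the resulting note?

F6

A minor seventh up from B5 is A6.
Down a major third from A6: F6 (4 semitones down).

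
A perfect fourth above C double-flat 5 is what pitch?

F double-flat 5

Counting four letter names up from C lands on F.
A perfect fourth spans 5 semitones, so from Cbb5 the target pitch is Fbb5.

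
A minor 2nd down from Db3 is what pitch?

Counting two letter names down from D lands on C.
A minor second is 1 semitone; 1 semitone down from Db3 gives C3.

C3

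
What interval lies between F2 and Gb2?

F to G spans two letter names (F-G) — that makes it a second of some quality.
A major second would be 2 semitones, but F2 to Gb2 is 1 — one semitone narrower, making it a minor second.

minor second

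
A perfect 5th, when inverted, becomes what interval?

P4

Inverted interval numbers add to nine, so a fifth pairs with a fourth (5 + 4 = 9).
And perfect stays perfect under inversion, so we get a perfect fourth.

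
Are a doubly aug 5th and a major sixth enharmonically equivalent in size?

Yes

A doubly augmented fifth = 9 semitones = a major sixth; enharmonically equal.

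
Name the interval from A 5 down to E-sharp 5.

d4

Descending from A5 to E#5 is the same interval as ascending E#5 to A5.
E to A spans four letter names (E-F-G-A): a fourth.
A perfect fourth would be 5 semitones; E#5 to A5 is 4, one semitone narrower, so the interval is diminished.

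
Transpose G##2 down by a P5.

The fifth takes the letter from G down to C.
A perfect fifth is 7 semitones; 7 semitones down from G##2 gives C##2.

C##2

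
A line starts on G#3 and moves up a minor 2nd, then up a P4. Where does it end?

A minor second up from G#3 is A3.
A perfect fourth up from A3 is D4.

D4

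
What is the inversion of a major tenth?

m6

First reduce the compound major tenth to its simple form, a major third.
The rule of nine gives the new number: 9 − 3 = 6, so a third becomes a sixth.
And major becomes minor under inversion, so we get a minor sixth.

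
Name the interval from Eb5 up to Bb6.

E to B spans five letter names (E-F-G-A-B), plus an octave — that makes it a twelfth of some quality.
Eb5 to Bb6 is 19 semitones, matching the perfect twelfth exactly, so the quality is perfect.
(Equivalently, a compound perfect fifth: a perfect fifth plus an octave.)

P12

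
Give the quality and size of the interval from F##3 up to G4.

diminished ninth

F to G spans two letter names (F-G), plus an octave — that makes it a ninth of some quality.
A major ninth would be 14 semitones; F##3 to G4 is 12, two semitones narrower, so the interval is diminished.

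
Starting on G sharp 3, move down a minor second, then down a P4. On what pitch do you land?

C double-sharp 3

Down a minor second from G#3: F##3 (1 semitone down).
F##3 down a perfect fourth → C##3 (5 semitones).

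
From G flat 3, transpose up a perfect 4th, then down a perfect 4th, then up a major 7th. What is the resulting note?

F 4

Up a perfect fourth from Gb3: Cb4 (5 semitones up).
Down a perfect fourth from Cb4: Gb3 (5 semitones down).
Up a major seventh from Gb3: F4 (11 semitones up).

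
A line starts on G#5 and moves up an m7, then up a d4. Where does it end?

Up a minor seventh from G#5: F#6 (10 semitones up).
F#6 up a diminished fourth → Bb6 (4 semitones).

Bb6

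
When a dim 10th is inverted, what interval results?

First reduce the compound diminished tenth to its simple form, a diminished third.
The rule of nine gives the new number: 9 − 3 = 6, so a third becomes a sixth.
The quality also flips — diminished becomes augmented — giving an augmented sixth.

A6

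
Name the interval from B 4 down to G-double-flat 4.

AA3

Descending from B4 to Gbb4 is the same interval as ascending Gbb4 to B4.
G to B spans three letter names (G-A-B): a third.
The major third is 4 semitones; here we have 6, two semitones wider: doubly augmented.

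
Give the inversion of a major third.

Inverted interval numbers add to nine, so a third pairs with a sixth (3 + 6 = 9).
The quality also flips — major becomes minor — giving a minor sixth.

minor 6th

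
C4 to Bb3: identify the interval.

major second

Descending from C4 to Bb3 is the same interval as ascending Bb3 to C4.
B to C spans two letter names (B-C), so the interval is some kind of second.
The major second spans 2 semitones, and Bb3 to C4 is exactly 2 semitones — so this is a major second.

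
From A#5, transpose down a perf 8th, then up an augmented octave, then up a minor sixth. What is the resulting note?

F##6

Down a perfect octave from A#5: A#4 (12 semitones down).
A#4 up an augmented octave → A##5 (13 semitones).
A minor sixth up from A##5 is F##6.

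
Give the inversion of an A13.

diminished 3rd

First reduce the compound augmented thirteenth to its simple form, an augmented sixth.
Interval numbers invert to sum to nine: 6 + 3 = 9, so a sixth inverts to a third.
The quality also flips — augmented becomes diminished — giving a diminished third.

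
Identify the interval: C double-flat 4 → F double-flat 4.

P4

C to F spans four letter names (C-D-E-F): a fourth.
Counting semitones, Cbb4→Fbb4 is 5, which is the perfect fourth.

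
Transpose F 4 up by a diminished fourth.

The fourth takes the letter from F up to B.
A diminished fourth is 4 semitones; 4 semitones up from F4 gives Bbb4.

B-double-flat 4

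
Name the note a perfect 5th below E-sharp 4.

A-sharp 3

Counting five letter names down from E lands on A.
A perfect fifth is 7 semitones; 7 semitones down from E#4 gives A#3.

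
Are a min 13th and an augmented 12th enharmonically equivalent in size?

A minor thirteenth spans 20 semitones, and an augmented twelfth also spans 20 semitones — they're enharmonic.

Yes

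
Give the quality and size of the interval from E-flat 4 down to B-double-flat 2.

augmented eleventh

Descending from Eb4 to Bbb2 is the same interval as ascending Bbb2 to Eb4.
B to E spans four letter names (B-C-D-E), plus an octave, so the interval is some kind of eleventh.
The perfect eleventh is 17 semitones; here we have 18, one semitone wider: augmented.
(Equivalently, a compound augmented fourth: an augmented fourth plus an octave.)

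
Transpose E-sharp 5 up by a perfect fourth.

The fourth takes the letter from E up to A.
Moving 5 semitones up from E#5 (the size of a perfect fourth) reaches A#5.

A-sharp 5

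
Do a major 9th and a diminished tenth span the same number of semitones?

A major ninth = 14 semitones = a diminished tenth; enharmonically equal.

Yes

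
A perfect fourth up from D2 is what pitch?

The fourth takes the letter from D up to G.
A perfect fourth spans 5 semitones, so from D2 the target pitch is G2.

G2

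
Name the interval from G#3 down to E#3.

minor 3rd

Descending from G#3 to E#3 is the same interval as ascending E#3 to G#3.
E to G spans three letter names (E-F-G), so the interval is some kind of third.
E#3 to G#3 is 3 semitones, a half step short of the major third (4), so this is minor.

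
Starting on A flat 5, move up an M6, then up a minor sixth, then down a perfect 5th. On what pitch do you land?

G flat 6

Ab5 up a major sixth → F6 (9 semitones).
F6 up a minor sixth → Db7 (8 semitones).
A perfect fifth down from Db7 is Gb6.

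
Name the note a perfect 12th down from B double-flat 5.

E double-flat 4

The twelfth's letter: B down five letter names plus an octave → E.
Moving 19 semitones down from Bbb5 (the size of a perfect twelfth) reaches Ebb4.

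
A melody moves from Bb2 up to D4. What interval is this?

M10

B to D spans three letter names (B-C-D), plus an octave, so the interval is some kind of tenth.
Bb2 to D4 is 16 semitones, matching the major tenth exactly, so the quality is major.
(Equivalently, a compound major third: a major third plus an octave.)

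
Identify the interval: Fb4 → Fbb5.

F to F is the same letter name, plus an octave — that makes it an octave of some quality.
Fb4 to Fbb5 spans 11 semitones — one semitone narrower than the perfect octave (12) — giving a diminished octave.

diminished octave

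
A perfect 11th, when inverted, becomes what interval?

First reduce the compound perfect eleventh to its simple form, a perfect fourth.
The rule of nine gives the new number: 9 − 4 = 5, so a fourth becomes a fifth.
And perfect stays perfect under inversion, so we get a perfect fifth.

perfect fifth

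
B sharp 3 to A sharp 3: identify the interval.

Descending from B#3 to A#3 is the same interval as ascending A#3 to B#3.
A to B spans two letter names (A-B), so the interval is some kind of second.
The major second spans 2 semitones, and A#3 to B#3 is exactly 2 semitones — so this is a major second.

major 2nd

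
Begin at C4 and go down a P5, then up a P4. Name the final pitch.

C4 down a perfect fifth → F3 (7 semitones).
Up a perfect fourth from F3: Bb3 (5 semitones up).

Bb3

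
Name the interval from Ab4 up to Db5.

perfect fourth

A to D spans four letter names (A-B-C-D), so the interval is some kind of fourth.
Ab4 to Db5 is 5 semitones, matching the perfect fourth exactly, so the quality is perfect.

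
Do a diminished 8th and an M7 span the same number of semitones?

Yes

A diminished octave = 11 semitones = a major seventh; enharmonically equal.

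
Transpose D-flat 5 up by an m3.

F-flat 5

Three letter names up from D: F.
A minor third spans 3 semitones, so from Db5 the target pitch is Fb5.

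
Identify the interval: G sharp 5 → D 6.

diminished fifth

G to D spans five letter names (G-A-B-C-D) — that makes it a fifth of some quality.
A perfect fifth would be 7 semitones; G#5 to D6 is 6, one semitone narrower, so the interval is diminished.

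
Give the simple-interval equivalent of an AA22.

AA8

Take out 2 octaves (14 from the number): 22 − 14 = 8.
Quality carries through unchanged, so the simple form is a doubly augmented octave.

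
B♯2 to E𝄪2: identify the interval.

Descending from B#2 to E##2 is the same interval as ascending E##2 to B#2.
E to B spans five letter names (E-F-G-A-B) — that makes it a fifth of some quality.
The perfect fifth is 7 semitones; here we have 6, one semitone narrower: diminished.

diminished 5th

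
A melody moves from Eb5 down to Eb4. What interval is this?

Descending from Eb5 to Eb4 is the same interval as ascending Eb4 to Eb5.
E to E is the same letter name, plus an octave, so the interval is some kind of octave.
Counting semitones, Eb4→Eb5 is 12, which is the perfect octave.

perfect 8th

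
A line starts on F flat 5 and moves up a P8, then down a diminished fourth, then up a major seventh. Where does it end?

B 6

A perfect octave up from Fb5 is Fb6.
Fb6 down a diminished fourth → C6 (4 semitones).
C6 up a major seventh → B6 (11 semitones).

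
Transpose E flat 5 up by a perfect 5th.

Counting five letter names up from E lands on B.
Moving 7 semitones up from Eb5 (the size of a perfect fifth) reaches Bb5.

B flat 5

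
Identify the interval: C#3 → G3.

d5

C to G spans five letter names (C-D-E-F-G), so the interval is some kind of fifth.
The perfect fifth is 7 semitones; here we have 6, one semitone narrower: diminished.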